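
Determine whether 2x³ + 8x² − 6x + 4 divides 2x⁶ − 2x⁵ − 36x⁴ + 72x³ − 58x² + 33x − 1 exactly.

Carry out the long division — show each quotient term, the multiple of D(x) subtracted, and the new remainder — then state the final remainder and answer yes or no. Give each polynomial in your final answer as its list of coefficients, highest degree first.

R = [7, 3], so D(x) is not a factor of P(x). no

Step 1: lead(2x⁶ − 2x⁵ − 36x⁴ + 72x³ − 58x² + 33x − 1) ÷ lead(D) = 2x⁶ ÷ 2x³ = x³. Subtract (x³)·D = 2x⁶ + 8x⁵ − 6x⁴ + 4x³. Remainder: −10x⁵ − 30x⁴ + 68x³ − 58x² + 33x − 1.
Step 2: lead(−10x⁵ − 30x⁴ + 68x³ − 58x² + 33x − 1) ÷ lead(D) = −10x⁵ ÷ 2x³ = −5x². Subtract (−5x²)·D = −10x⁵ − 40x⁴ + 30x³ − 20x². Remainder: 10x⁴ + 38x³ − 38x² + 33x − 1.
Step 3: lead(10x⁴ + 38x³ − 38x² + 33x − 1) ÷ lead(D) = 10x⁴ ÷ 2x³ = 5x. Subtract (5x)·D = 10x⁴ + 40x³ − 30x² + 20x. Remainder: −2x³ − 8x² + 13x − 1.
Step 4: lead(−2x³ − 8x² + 13x − 1) ÷ lead(D) = −2x³ ÷ 2x³ = −1. Subtract (−1)·D = −2x³ − 8x² + 6x − 4. Remainder: 7x + 3.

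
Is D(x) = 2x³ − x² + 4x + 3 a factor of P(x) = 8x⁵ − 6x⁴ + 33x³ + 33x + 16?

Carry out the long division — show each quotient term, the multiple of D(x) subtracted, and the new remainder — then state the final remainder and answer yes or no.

Step 1: lead(8x⁵ − 6x⁴ + 33x³ + 33x + 16) ÷ lead(D) = 8x⁵ ÷ 2x³ = 4x². Subtract (4x²)·D = 8x⁵ − 4x⁴ + 16x³ + 12x². Remainder: −2x⁴ + 17x³ − 12x² + 33x + 16.
Step 2: lead(−2x⁴ + 17x³ − 12x² + 33x + 16) ÷ lead(D) = −2x⁴ ÷ 2x³ = −x. Subtract (−x)·D = −2x⁴ + x³ − 4x² − 3x. Remainder: 16x³ − 8x² + 36x + 16.
Step 3: lead(16x³ − 8x² + 36x + 16) ÷ lead(D) = 16x³ ÷ 2x³ = 8. Subtract (8)·D = 16x³ − 8x² + 32x + 24. Remainder: 4x − 8.

R(x) = 4x − 8, so D(x) is not a factor of P(x). no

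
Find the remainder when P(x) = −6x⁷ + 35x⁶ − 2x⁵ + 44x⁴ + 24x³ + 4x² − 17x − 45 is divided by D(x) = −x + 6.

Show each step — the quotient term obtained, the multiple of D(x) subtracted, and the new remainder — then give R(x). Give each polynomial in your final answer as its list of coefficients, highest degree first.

Step 1: lead(−6x⁷ + 35x⁶ − 2x⁵ + 44x⁴ + 24x³ + 4x² − 17x − 45) ÷ lead(D) = −6x⁷ ÷ −x = 6x⁶. Subtract (6x⁶)·D = −6x⁷ + 36x⁶. Remainder: −x⁶ − 2x⁵ + 44x⁴ + 24x³ + 4x² − 17x − 45.
Step 2: lead(−x⁶ − 2x⁵ + 44x⁴ + 24x³ + 4x² − 17x − 45) ÷ lead(D) = −x⁶ ÷ −x = x⁵. Subtract (x⁵)·D = −x⁶ + 6x⁵. Remainder: −8x⁵ + 44x⁴ + 24x³ + 4x² − 17x − 45.
Step 3: lead(−8x⁵ + 44x⁴ + 24x³ + 4x² − 17x − 45) ÷ lead(D) = −8x⁵ ÷ −x = 8x⁴. Subtract (8x⁴)·D = −8x⁵ + 48x⁴. Remainder: −4x⁴ + 24x³ + 4x² − 17x − 45.
Step 4: lead(−4x⁴ + 24x³ + 4x² − 17x − 45) ÷ lead(D) = −4x⁴ ÷ −x = 4x³. Subtract (4x³)·D = −4x⁴ + 24x³. Remainder: 4x² − 17x − 45.
Step 5: lead(4x² − 17x − 45) ÷ lead(D) = 4x² ÷ −x = −4x. Subtract (−4x)·D = 4x² − 24x. Remainder: 7x − 45.
Step 6: lead(7x − 45) ÷ lead(D) = 7x ÷ −x = −7. Subtract (−7)·D = 7x − 42. Remainder: −3.

R = [-3]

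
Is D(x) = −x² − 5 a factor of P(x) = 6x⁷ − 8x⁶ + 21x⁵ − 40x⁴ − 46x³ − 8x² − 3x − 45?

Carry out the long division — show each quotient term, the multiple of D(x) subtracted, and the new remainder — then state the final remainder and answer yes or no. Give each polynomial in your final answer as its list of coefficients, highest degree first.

R = [2, -5], so D(x) is not a factor of P(x). no

Step 1: lead(6x⁷ − 8x⁶ + 21x⁵ − 40x⁴ − 46x³ − 8x² − 3x − 45) ÷ lead(D) = 6x⁷ ÷ −x² = −6x⁵. Subtract (−6x⁵)·D = 6x⁷ + 30x⁵. Remainder: −8x⁶ − 9x⁵ − 40x⁴ − 46x³ − 8x² − 3x − 45.
Step 2: lead(−8x⁶ − 9x⁵ − 40x⁴ − 46x³ − 8x² − 3x − 45) ÷ lead(D) = −8x⁶ ÷ −x² = 8x⁴. Subtract (8x⁴)·D = −8x⁶ − 40x⁴. Remainder: −9x⁵ − 46x³ − 8x² − 3x − 45.
Step 3: lead(−9x⁵ − 46x³ − 8x² − 3x − 45) ÷ lead(D) = −9x⁵ ÷ −x² = 9x³. Subtract (9x³)·D = −9x⁵ − 45x³. Remainder: −x³ − 8x² − 3x − 45.
Step 4: lead(−x³ − 8x² − 3x − 45) ÷ lead(D) = −x³ ÷ −x² = x. Subtract (x)·D = −x³ − 5x. Remainder: −8x² + 2x − 45.
Step 5: lead(−8x² + 2x − 45) ÷ lead(D) = −8x² ÷ −x² = 8. Subtract (8)·D = −8x² − 40. Remainder: 2x − 5.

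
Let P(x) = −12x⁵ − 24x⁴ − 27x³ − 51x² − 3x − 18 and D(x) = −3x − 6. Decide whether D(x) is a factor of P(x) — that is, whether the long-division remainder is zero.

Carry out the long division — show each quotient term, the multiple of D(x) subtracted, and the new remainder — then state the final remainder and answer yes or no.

R(x) = 0, so D(x) is a factor of P(x). yes

Step 1: lead(−12x⁵ − 24x⁴ − 27x³ − 51x² − 3x − 18) ÷ lead(D) = −12x⁵ ÷ −3x = 4x⁴. Subtract (4x⁴)·D = −12x⁵ − 24x⁴. Remainder: −27x³ − 51x² − 3x − 18.
Step 2: lead(−27x³ − 51x² − 3x − 18) ÷ lead(D) = −27x³ ÷ −3x = 9x². Subtract (9x²)·D = −27x³ − 54x². Remainder: 3x² − 3x − 18.
Step 3: lead(3x² − 3x − 18) ÷ lead(D) = 3x² ÷ −3x = −x. Subtract (−x)·D = 3x² + 6x. Remainder: −9x − 18.
Step 4: lead(−9x − 18) ÷ lead(D) = −9x ÷ −3x = 3. Subtract (3)·D = −9x − 18. Remainder: 0.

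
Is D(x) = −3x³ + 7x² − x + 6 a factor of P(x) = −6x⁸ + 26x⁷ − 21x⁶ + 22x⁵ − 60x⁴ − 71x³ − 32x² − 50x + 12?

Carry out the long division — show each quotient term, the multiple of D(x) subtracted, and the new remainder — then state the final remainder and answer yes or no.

Step 1: lead(−6x⁸ + 26x⁷ − 21x⁶ + 22x⁵ − 60x⁴ − 71x³ − 32x² − 50x + 12) ÷ lead(D) = −6x⁸ ÷ −3x³ = 2x⁵. Subtract (2x⁵)·D = −6x⁸ + 14x⁷ − 2x⁶ + 12x⁵. Remainder: 12x⁷ − 19x⁶ + 10x⁵ − 60x⁴ − 71x³ − 32x² − 50x + 12.
Step 2: lead(12x⁷ − 19x⁶ + 10x⁵ − 60x⁴ − 71x³ − 32x² − 50x + 12) ÷ lead(D) = 12x⁷ ÷ −3x³ = −4x⁴. Subtract (−4x⁴)·D = 12x⁷ − 28x⁶ + 4x⁵ − 24x⁴. Remainder: 9x⁶ + 6x⁵ − 36x⁴ − 71x³ − 32x² − 50x + 12.
Step 3: lead(9x⁶ + 6x⁵ − 36x⁴ − 71x³ − 32x² − 50x + 12) ÷ lead(D) = 9x⁶ ÷ −3x³ = −3x³. Subtract (−3x³)·D = 9x⁶ − 21x⁵ + 3x⁴ − 18x³. Remainder: 27x⁵ − 39x⁴ − 53x³ − 32x² − 50x + 12.
Step 4: lead(27x⁵ − 39x⁴ − 53x³ − 32x² − 50x + 12) ÷ lead(D) = 27x⁵ ÷ −3x³ = −9x². Subtract (−9x²)·D = 27x⁵ − 63x⁴ + 9x³ − 54x². Remainder: 24x⁴ − 62x³ + 22x² − 50x + 12.
Step 5: lead(24x⁴ − 62x³ + 22x² − 50x + 12) ÷ lead(D) = 24x⁴ ÷ −3x³ = −8x. Subtract (−8x)·D = 24x⁴ − 56x³ + 8x² − 48x. Remainder: −6x³ + 14x² − 2x + 12.
Step 6: lead(−6x³ + 14x² − 2x + 12) ÷ lead(D) = −6x³ ÷ −3x³ = 2. Subtract (2)·D = −6x³ + 14x² − 2x + 12. Remainder: 0.

R(x) = 0, so D(x) is a factor of P(x). yes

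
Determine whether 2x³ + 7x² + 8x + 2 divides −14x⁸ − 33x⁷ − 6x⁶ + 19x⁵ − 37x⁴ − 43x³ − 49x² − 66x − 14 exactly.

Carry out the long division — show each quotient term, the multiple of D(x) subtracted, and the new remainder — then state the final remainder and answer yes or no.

R(x) = 4, so D(x) is not a factor of P(x). no

Step 1: lead(−14x⁸ − 33x⁷ − 6x⁶ + 19x⁵ − 37x⁴ − 43x³ − 49x² − 66x − 14) ÷ lead(D) = −14x⁸ ÷ 2x³ = −7x⁵. Subtract (−7x⁵)·D = −14x⁸ − 49x⁷ − 56x⁶ − 14x⁵. Remainder: 16x⁷ + 50x⁶ + 33x⁵ − 37x⁴ − 43x³ − 49x² − 66x − 14.
Step 2: lead(16x⁷ + 50x⁶ + 33x⁵ − 37x⁴ − 43x³ − 49x² − 66x − 14) ÷ lead(D) = 16x⁷ ÷ 2x³ = 8x⁴. Subtract (8x⁴)·D = 16x⁷ + 56x⁶ + 64x⁵ + 16x⁴. Remainder: −6x⁶ − 31x⁵ − 53x⁴ − 43x³ − 49x² − 66x − 14.
Step 3: lead(−6x⁶ − 31x⁵ − 53x⁴ − 43x³ − 49x² − 66x − 14) ÷ lead(D) = −6x⁶ ÷ 2x³ = −3x³. Subtract (−3x³)·D = −6x⁶ − 21x⁵ − 24x⁴ − 6x³. Remainder: −10x⁵ − 29x⁴ − 37x³ − 49x² − 66x − 14.
Step 4: lead(−10x⁵ − 29x⁴ − 37x³ − 49x² − 66x − 14) ÷ lead(D) = −10x⁵ ÷ 2x³ = −5x². Subtract (−5x²)·D = −10x⁵ − 35x⁴ − 40x³ − 10x². Remainder: 6x⁴ + 3x³ − 39x² − 66x − 14.
Step 5: lead(6x⁴ + 3x³ − 39x² − 66x − 14) ÷ lead(D) = 6x⁴ ÷ 2x³ = 3x. Subtract (3x)·D = 6x⁴ + 21x³ + 24x² + 6x. Remainder: −18x³ − 63x² − 72x − 14.
Step 6: lead(−18x³ − 63x² − 72x − 14) ÷ lead(D) = −18x³ ÷ 2x³ = −9. Subtract (−9)·D = −18x³ − 63x² − 72x − 18. Remainder: 4.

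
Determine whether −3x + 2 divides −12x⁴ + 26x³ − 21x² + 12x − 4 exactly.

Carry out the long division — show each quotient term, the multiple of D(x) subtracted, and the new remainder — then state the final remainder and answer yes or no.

R(x) = 0, so D(x) is a factor of P(x). yes

Step 1: lead(−12x⁴ + 26x³ − 21x² + 12x − 4) ÷ lead(D) = −12x⁴ ÷ −3x = 4x³. Subtract (4x³)·D = −12x⁴ + 8x³. Remainder: 18x³ − 21x² + 12x − 4.
Step 2: lead(18x³ − 21x² + 12x − 4) ÷ lead(D) = 18x³ ÷ −3x = −6x². Subtract (−6x²)·D = 18x³ − 12x². Remainder: −9x² + 12x − 4.
Step 3: lead(−9x² + 12x − 4) ÷ lead(D) = −9x² ÷ −3x = 3x. Subtract (3x)·D = −9x² + 6x. Remainder: 6x − 4.
Step 4: lead(6x − 4) ÷ lead(D) = 6x ÷ −3x = −2. Subtract (−2)·D = 6x − 4. Remainder: 0.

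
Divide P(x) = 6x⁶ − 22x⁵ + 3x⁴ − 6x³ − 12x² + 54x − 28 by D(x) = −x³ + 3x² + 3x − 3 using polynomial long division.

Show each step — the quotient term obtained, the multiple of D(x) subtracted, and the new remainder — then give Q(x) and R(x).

Step 1: lead(6x⁶ − 22x⁵ + 3x⁴ − 6x³ − 12x² + 54x − 28) ÷ lead(D) = 6x⁶ ÷ −x³ = −6x³. Subtract (−6x³)·D = 6x⁶ − 18x⁵ − 18x⁴ + 18x³. Remainder: −4x⁵ + 21x⁴ − 24x³ − 12x² + 54x − 28.
Step 2: lead(−4x⁵ + 21x⁴ − 24x³ − 12x² + 54x − 28) ÷ lead(D) = −4x⁵ ÷ −x³ = 4x². Subtract (4x²)·D = −4x⁵ + 12x⁴ + 12x³ − 12x². Remainder: 9x⁴ − 36x³ + 54x − 28.
Step 3: lead(9x⁴ − 36x³ + 54x − 28) ÷ lead(D) = 9x⁴ ÷ −x³ = −9x. Subtract (−9x)·D = 9x⁴ − 27x³ − 27x² + 27x. Remainder: −9x³ + 27x² + 27x − 28.
Step 4: lead(−9x³ + 27x² + 27x − 28) ÷ lead(D) = −9x³ ÷ −x³ = 9. Subtract (9)·D = −9x³ + 27x² + 27x − 27. Remainder: −1.

Q(x) = −6x³ + 4x² − 9x + 9; R(x) = −1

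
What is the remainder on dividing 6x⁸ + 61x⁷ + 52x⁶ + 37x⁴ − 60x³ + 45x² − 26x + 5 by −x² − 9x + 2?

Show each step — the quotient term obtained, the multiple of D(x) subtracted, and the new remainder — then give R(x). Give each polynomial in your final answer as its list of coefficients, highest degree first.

R = [9, -1]

Step 1: lead(6x⁸ + 61x⁷ + 52x⁶ + 37x⁴ − 60x³ + 45x² − 26x + 5) ÷ lead(D) = 6x⁸ ÷ −x² = −6x⁶. Subtract (−6x⁶)·D = 6x⁸ + 54x⁷ − 12x⁶. Remainder: 7x⁷ + 64x⁶ + 37x⁴ − 60x³ + 45x² − 26x + 5.
Step 2: lead(7x⁷ + 64x⁶ + 37x⁴ − 60x³ + 45x² − 26x + 5) ÷ lead(D) = 7x⁷ ÷ −x² = −7x⁵. Subtract (−7x⁵)·D = 7x⁷ + 63x⁶ − 14x⁵. Remainder: x⁶ + 14x⁵ + 37x⁴ − 60x³ + 45x² − 26x + 5.
Step 3: lead(x⁶ + 14x⁵ + 37x⁴ − 60x³ + 45x² − 26x + 5) ÷ lead(D) = x⁶ ÷ −x² = −x⁴. Subtract (−x⁴)·D = x⁶ + 9x⁵ − 2x⁴. Remainder: 5x⁵ + 39x⁴ − 60x³ + 45x² − 26x + 5.
Step 4: lead(5x⁵ + 39x⁴ − 60x³ + 45x² − 26x + 5) ÷ lead(D) = 5x⁵ ÷ −x² = −5x³. Subtract (−5x³)·D = 5x⁵ + 45x⁴ − 10x³. Remainder: −6x⁴ − 50x³ + 45x² − 26x + 5.
Step 5: lead(−6x⁴ − 50x³ + 45x² − 26x + 5) ÷ lead(D) = −6x⁴ ÷ −x² = 6x². Subtract (6x²)·D = −6x⁴ − 54x³ + 12x². Remainder: 4x³ + 33x² − 26x + 5.
Step 6: lead(4x³ + 33x² − 26x + 5) ÷ lead(D) = 4x³ ÷ −x² = −4x. Subtract (−4x)·D = 4x³ + 36x² − 8x. Remainder: −3x² − 18x + 5.
Step 7: lead(−3x² − 18x + 5) ÷ lead(D) = −3x² ÷ −x² = 3. Subtract (3)·D = −3x² − 27x + 6. Remainder: 9x − 1.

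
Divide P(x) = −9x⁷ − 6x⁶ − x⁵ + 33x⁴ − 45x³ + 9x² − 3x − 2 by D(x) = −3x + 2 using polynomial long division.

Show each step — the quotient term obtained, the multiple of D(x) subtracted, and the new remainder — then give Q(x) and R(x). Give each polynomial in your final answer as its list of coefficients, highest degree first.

Q = [3, 4, 3, -9, 9, 3, 3]; R = [-8]

Step 1: lead(−9x⁷ − 6x⁶ − x⁵ + 33x⁴ − 45x³ + 9x² − 3x − 2) ÷ lead(D) = −9x⁷ ÷ −3x = 3x⁶. Subtract (3x⁶)·D = −9x⁷ + 6x⁶. Remainder: −12x⁶ − x⁵ + 33x⁴ − 45x³ + 9x² − 3x − 2.
Step 2: lead(−12x⁶ − x⁵ + 33x⁴ − 45x³ + 9x² − 3x − 2) ÷ lead(D) = −12x⁶ ÷ −3x = 4x⁵. Subtract (4x⁵)·D = −12x⁶ + 8x⁵. Remainder: −9x⁵ + 33x⁴ − 45x³ + 9x² − 3x − 2.
Step 3: lead(−9x⁵ + 33x⁴ − 45x³ + 9x² − 3x − 2) ÷ lead(D) = −9x⁵ ÷ −3x = 3x⁴. Subtract (3x⁴)·D = −9x⁵ + 6x⁴. Remainder: 27x⁴ − 45x³ + 9x² − 3x − 2.
Step 4: lead(27x⁴ − 45x³ + 9x² − 3x − 2) ÷ lead(D) = 27x⁴ ÷ −3x = −9x³. Subtract (−9x³)·D = 27x⁴ − 18x³. Remainder: −27x³ + 9x² − 3x − 2.
Step 5: lead(−27x³ + 9x² − 3x − 2) ÷ lead(D) = −27x³ ÷ −3x = 9x². Subtract (9x²)·D = −27x³ + 18x². Remainder: −9x² − 3x − 2.
Step 6: lead(−9x² − 3x − 2) ÷ lead(D) = −9x² ÷ −3x = 3x. Subtract (3x)·D = −9x² + 6x. Remainder: −9x − 2.
Step 7: lead(−9x − 2) ÷ lead(D) = −9x ÷ −3x = 3. Subtract (3)·D = −9x + 6. Remainder: −8.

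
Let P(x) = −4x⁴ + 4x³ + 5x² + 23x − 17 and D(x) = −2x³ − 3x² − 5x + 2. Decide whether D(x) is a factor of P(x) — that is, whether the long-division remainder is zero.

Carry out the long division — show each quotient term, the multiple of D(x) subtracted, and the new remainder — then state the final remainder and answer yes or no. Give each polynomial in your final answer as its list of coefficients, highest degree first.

R = [-6, -7], so D(x) is not a factor of P(x). no

Step 1: lead(−4x⁴ + 4x³ + 5x² + 23x − 17) ÷ lead(D) = −4x⁴ ÷ −2x³ = 2x. Subtract (2x)·D = −4x⁴ − 6x³ − 10x² + 4x. Remainder: 10x³ + 15x² + 19x − 17.
Step 2: lead(10x³ + 15x² + 19x − 17) ÷ lead(D) = 10x³ ÷ −2x³ = −5. Subtract (−5)·D = 10x³ + 15x² + 25x − 10. Remainder: −6x − 7.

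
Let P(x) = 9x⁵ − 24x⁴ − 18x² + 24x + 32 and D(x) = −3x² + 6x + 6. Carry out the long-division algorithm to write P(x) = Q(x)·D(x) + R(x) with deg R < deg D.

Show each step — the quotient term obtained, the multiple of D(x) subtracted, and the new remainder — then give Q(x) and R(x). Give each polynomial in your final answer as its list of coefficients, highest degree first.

Step 1: lead(9x⁵ − 24x⁴ − 18x² + 24x + 32) ÷ lead(D) = 9x⁵ ÷ −3x² = −3x³. Subtract (−3x³)·D = 9x⁵ − 18x⁴ − 18x³. Remainder: −6x⁴ + 18x³ − 18x² + 24x + 32.
Step 2: lead(−6x⁴ + 18x³ − 18x² + 24x + 32) ÷ lead(D) = −6x⁴ ÷ −3x² = 2x². Subtract (2x²)·D = −6x⁴ + 12x³ + 12x². Remainder: 6x³ − 30x² + 24x + 32.
Step 3: lead(6x³ − 30x² + 24x + 32) ÷ lead(D) = 6x³ ÷ −3x² = −2x. Subtract (−2x)·D = 6x³ − 12x² − 12x. Remainder: −18x² + 36x + 32.
Step 4: lead(−18x² + 36x + 32) ÷ lead(D) = −18x² ÷ −3x² = 6. Subtract (6)·D = −18x² + 36x + 36. Remainder: −4.

Q = [-3, 2, -2, 6]; R = [-4]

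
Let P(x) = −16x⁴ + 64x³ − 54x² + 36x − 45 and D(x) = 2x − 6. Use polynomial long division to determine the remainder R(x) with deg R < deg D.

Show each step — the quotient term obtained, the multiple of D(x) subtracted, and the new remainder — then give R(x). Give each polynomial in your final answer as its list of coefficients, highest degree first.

Step 1: lead(−16x⁴ + 64x³ − 54x² + 36x − 45) ÷ lead(D) = −16x⁴ ÷ 2x = −8x³. Subtract (−8x³)·D = −16x⁴ + 48x³. Remainder: 16x³ − 54x² + 36x − 45.
Step 2: lead(16x³ − 54x² + 36x − 45) ÷ lead(D) = 16x³ ÷ 2x = 8x². Subtract (8x²)·D = 16x³ − 48x². Remainder: −6x² + 36x − 45.
Step 3: lead(−6x² + 36x − 45) ÷ lead(D) = −6x² ÷ 2x = −3x. Subtract (−3x)·D = −6x² + 18x. Remainder: 18x − 45.
Step 4: lead(18x − 45) ÷ lead(D) = 18x ÷ 2x = 9. Subtract (9)·D = 18x − 54. Remainder: 9.

R = [9]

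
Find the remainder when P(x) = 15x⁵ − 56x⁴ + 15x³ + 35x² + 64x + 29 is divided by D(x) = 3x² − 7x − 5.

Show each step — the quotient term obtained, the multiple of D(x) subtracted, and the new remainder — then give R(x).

R(x) = −6

Step 1: lead(15x⁵ − 56x⁴ + 15x³ + 35x² + 64x + 29) ÷ lead(D) = 15x⁵ ÷ 3x² = 5x³. Subtract (5x³)·D = 15x⁵ − 35x⁴ − 25x³. Remainder: −21x⁴ + 40x³ + 35x² + 64x + 29.
Step 2: lead(−21x⁴ + 40x³ + 35x² + 64x + 29) ÷ lead(D) = −21x⁴ ÷ 3x² = −7x². Subtract (−7x²)·D = −21x⁴ + 49x³ + 35x². Remainder: −9x³ + 64x + 29.
Step 3: lead(−9x³ + 64x + 29) ÷ lead(D) = −9x³ ÷ 3x² = −3x. Subtract (−3x)·D = −9x³ + 21x² + 15x. Remainder: −21x² + 49x + 29.
Step 4: lead(−21x² + 49x + 29) ÷ lead(D) = −21x² ÷ 3x² = −7. Subtract (−7)·D = −21x² + 49x + 35. Remainder: −6.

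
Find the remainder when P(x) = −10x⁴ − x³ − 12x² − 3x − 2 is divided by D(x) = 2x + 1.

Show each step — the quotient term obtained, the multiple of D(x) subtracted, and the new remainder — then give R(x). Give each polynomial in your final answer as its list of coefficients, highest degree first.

R = [-4]

Step 1: lead(−10x⁴ − x³ − 12x² − 3x − 2) ÷ lead(D) = −10x⁴ ÷ 2x = −5x³. Subtract (−5x³)·D = −10x⁴ − 5x³. Remainder: 4x³ − 12x² − 3x − 2.
Step 2: lead(4x³ − 12x² − 3x − 2) ÷ lead(D) = 4x³ ÷ 2x = 2x². Subtract (2x²)·D = 4x³ + 2x². Remainder: −14x² − 3x − 2.
Step 3: lead(−14x² − 3x − 2) ÷ lead(D) = −14x² ÷ 2x = −7x. Subtract (−7x)·D = −14x² − 7x. Remainder: 4x − 2.
Step 4: lead(4x − 2) ÷ lead(D) = 4x ÷ 2x = 2. Subtract (2)·D = 4x + 2. Remainder: −4.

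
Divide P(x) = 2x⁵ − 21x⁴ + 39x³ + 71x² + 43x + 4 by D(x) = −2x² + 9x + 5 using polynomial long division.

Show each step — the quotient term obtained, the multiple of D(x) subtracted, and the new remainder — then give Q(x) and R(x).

Step 1: lead(2x⁵ − 21x⁴ + 39x³ + 71x² + 43x + 4) ÷ lead(D) = 2x⁵ ÷ −2x² = −x³. Subtract (−x³)·D = 2x⁵ − 9x⁴ − 5x³. Remainder: −12x⁴ + 44x³ + 71x² + 43x + 4.
Step 2: lead(−12x⁴ + 44x³ + 71x² + 43x + 4) ÷ lead(D) = −12x⁴ ÷ −2x² = 6x². Subtract (6x²)·D = −12x⁴ + 54x³ + 30x². Remainder: −10x³ + 41x² + 43x + 4.
Step 3: lead(−10x³ + 41x² + 43x + 4) ÷ lead(D) = −10x³ ÷ −2x² = 5x. Subtract (5x)·D = −10x³ + 45x² + 25x. Remainder: −4x² + 18x + 4.
Step 4: lead(−4x² + 18x + 4) ÷ lead(D) = −4x² ÷ −2x² = 2. Subtract (2)·D = −4x² + 18x + 10. Remainder: −6.

Q(x) = −x³ + 6x² + 5x + 2; R(x) = −6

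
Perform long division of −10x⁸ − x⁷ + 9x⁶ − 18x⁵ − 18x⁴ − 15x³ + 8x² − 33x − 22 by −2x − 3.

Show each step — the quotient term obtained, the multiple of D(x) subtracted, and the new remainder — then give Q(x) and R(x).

Q(x) = 5x⁷ − 7x⁶ + 6x⁵ + 9x³ − 6x² + 5x + 9; R(x) = 5

Step 1: lead(−10x⁸ − x⁷ + 9x⁶ − 18x⁵ − 18x⁴ − 15x³ + 8x² − 33x − 22) ÷ lead(D) = −10x⁸ ÷ −2x = 5x⁷. Subtract (5x⁷)·D = −10x⁸ − 15x⁷. Remainder: 14x⁷ + 9x⁶ − 18x⁵ − 18x⁴ − 15x³ + 8x² − 33x − 22.
Step 2: lead(14x⁷ + 9x⁶ − 18x⁵ − 18x⁴ − 15x³ + 8x² − 33x − 22) ÷ lead(D) = 14x⁷ ÷ −2x = −7x⁶. Subtract (−7x⁶)·D = 14x⁷ + 21x⁶. Remainder: −12x⁶ − 18x⁵ − 18x⁴ − 15x³ + 8x² − 33x − 22.
Step 3: lead(−12x⁶ − 18x⁵ − 18x⁴ − 15x³ + 8x² − 33x − 22) ÷ lead(D) = −12x⁶ ÷ −2x = 6x⁵. Subtract (6x⁵)·D = −12x⁶ − 18x⁵. Remainder: −18x⁴ − 15x³ + 8x² − 33x − 22.
Step 4: lead(−18x⁴ − 15x³ + 8x² − 33x − 22) ÷ lead(D) = −18x⁴ ÷ −2x = 9x³. Subtract (9x³)·D = −18x⁴ − 27x³. Remainder: 12x³ + 8x² − 33x − 22.
Step 5: lead(12x³ + 8x² − 33x − 22) ÷ lead(D) = 12x³ ÷ −2x = −6x². Subtract (−6x²)·D = 12x³ + 18x². Remainder: −10x² − 33x − 22.
Step 6: lead(−10x² − 33x − 22) ÷ lead(D) = −10x² ÷ −2x = 5x. Subtract (5x)·D = −10x² − 15x. Remainder: −18x − 22.
Step 7: lead(−18x − 22) ÷ lead(D) = −18x ÷ −2x = 9. Subtract (9)·D = −18x − 27. Remainder: 5.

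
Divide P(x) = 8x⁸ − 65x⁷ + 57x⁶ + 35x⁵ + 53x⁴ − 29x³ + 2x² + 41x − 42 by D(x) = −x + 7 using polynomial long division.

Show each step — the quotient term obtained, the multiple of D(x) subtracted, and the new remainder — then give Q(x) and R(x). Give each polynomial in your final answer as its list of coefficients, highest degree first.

Q = [-8, 9, 6, 7, -4, 1, 5, -6]; R = [0]

Step 1: lead(8x⁸ − 65x⁷ + 57x⁶ + 35x⁵ + 53x⁴ − 29x³ + 2x² + 41x − 42) ÷ lead(D) = 8x⁸ ÷ −x = −8x⁷. Subtract (−8x⁷)·D = 8x⁸ − 56x⁷. Remainder: −9x⁷ + 57x⁶ + 35x⁵ + 53x⁴ − 29x³ + 2x² + 41x − 42.
Step 2: lead(−9x⁷ + 57x⁶ + 35x⁵ + 53x⁴ − 29x³ + 2x² + 41x − 42) ÷ lead(D) = −9x⁷ ÷ −x = 9x⁶. Subtract (9x⁶)·D = −9x⁷ + 63x⁶. Remainder: −6x⁶ + 35x⁵ + 53x⁴ − 29x³ + 2x² + 41x − 42.
Step 3: lead(−6x⁶ + 35x⁵ + 53x⁴ − 29x³ + 2x² + 41x − 42) ÷ lead(D) = −6x⁶ ÷ −x = 6x⁵. Subtract (6x⁵)·D = −6x⁶ + 42x⁵. Remainder: −7x⁵ + 53x⁴ − 29x³ + 2x² + 41x − 42.
Step 4: lead(−7x⁵ + 53x⁴ − 29x³ + 2x² + 41x − 42) ÷ lead(D) = −7x⁵ ÷ −x = 7x⁴. Subtract (7x⁴)·D = −7x⁵ + 49x⁴. Remainder: 4x⁴ − 29x³ + 2x² + 41x − 42.
Step 5: lead(4x⁴ − 29x³ + 2x² + 41x − 42) ÷ lead(D) = 4x⁴ ÷ −x = −4x³. Subtract (−4x³)·D = 4x⁴ − 28x³. Remainder: −x³ + 2x² + 41x − 42.
Step 6: lead(−x³ + 2x² + 41x − 42) ÷ lead(D) = −x³ ÷ −x = x². Subtract (x²)·D = −x³ + 7x². Remainder: −5x² + 41x − 42.
Step 7: lead(−5x² + 41x − 42) ÷ lead(D) = −5x² ÷ −x = 5x. Subtract (5x)·D = −5x² + 35x. Remainder: 6x − 42.
Step 8: lead(6x − 42) ÷ lead(D) = 6x ÷ −x = −6. Subtract (−6)·D = 6x − 42. Remainder: 0.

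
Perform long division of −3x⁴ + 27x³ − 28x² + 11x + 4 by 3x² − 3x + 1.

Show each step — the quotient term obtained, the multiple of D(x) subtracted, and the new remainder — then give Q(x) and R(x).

Q(x) = −x² + 8x − 1; R(x) = 5

Step 1: lead(−3x⁴ + 27x³ − 28x² + 11x + 4) ÷ lead(D) = −3x⁴ ÷ 3x² = −x². Subtract (−x²)·D = −3x⁴ + 3x³ − x². Remainder: 24x³ − 27x² + 11x + 4.
Step 2: lead(24x³ − 27x² + 11x + 4) ÷ lead(D) = 24x³ ÷ 3x² = 8x. Subtract (8x)·D = 24x³ − 24x² + 8x. Remainder: −3x² + 3x + 4.
Step 3: lead(−3x² + 3x + 4) ÷ lead(D) = −3x² ÷ 3x² = −1. Subtract (−1)·D = −3x² + 3x − 1. Remainder: 5.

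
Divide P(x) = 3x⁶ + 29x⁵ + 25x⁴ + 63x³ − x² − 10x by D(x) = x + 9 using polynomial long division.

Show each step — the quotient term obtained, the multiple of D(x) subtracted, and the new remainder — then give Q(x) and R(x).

Q(x) = 3x⁵ + 2x⁴ + 7x³ − x − 1; R(x) = 9

Step 1: lead(3x⁶ + 29x⁵ + 25x⁴ + 63x³ − x² − 10x) ÷ lead(D) = 3x⁶ ÷ x = 3x⁵. Subtract (3x⁵)·D = 3x⁶ + 27x⁵. Remainder: 2x⁵ + 25x⁴ + 63x³ − x² − 10x.
Step 2: lead(2x⁵ + 25x⁴ + 63x³ − x² − 10x) ÷ lead(D) = 2x⁵ ÷ x = 2x⁴. Subtract (2x⁴)·D = 2x⁵ + 18x⁴. Remainder: 7x⁴ + 63x³ − x² − 10x.
Step 3: lead(7x⁴ + 63x³ − x² − 10x) ÷ lead(D) = 7x⁴ ÷ x = 7x³. Subtract (7x³)·D = 7x⁴ + 63x³. Remainder: −x² − 10x.
Step 4: lead(−x² − 10x) ÷ lead(D) = −x² ÷ x = −x. Subtract (−x)·D = −x² − 9x. Remainder: −x.
Step 5: lead(−x) ÷ lead(D) = −x ÷ x = −1. Subtract (−1)·D = −x − 9. Remainder: 9.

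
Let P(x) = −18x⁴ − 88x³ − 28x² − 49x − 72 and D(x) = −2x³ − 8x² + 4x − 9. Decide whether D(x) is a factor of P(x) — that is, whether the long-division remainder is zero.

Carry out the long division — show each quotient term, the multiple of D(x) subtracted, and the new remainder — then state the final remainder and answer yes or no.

Step 1: lead(−18x⁴ − 88x³ − 28x² − 49x − 72) ÷ lead(D) = −18x⁴ ÷ −2x³ = 9x. Subtract (9x)·D = −18x⁴ − 72x³ + 36x² − 81x. Remainder: −16x³ − 64x² + 32x − 72.
Step 2: lead(−16x³ − 64x² + 32x − 72) ÷ lead(D) = −16x³ ÷ −2x³ = 8. Subtract (8)·D = −16x³ − 64x² + 32x − 72. Remainder: 0.

R(x) = 0, so D(x) is a factor of P(x). yes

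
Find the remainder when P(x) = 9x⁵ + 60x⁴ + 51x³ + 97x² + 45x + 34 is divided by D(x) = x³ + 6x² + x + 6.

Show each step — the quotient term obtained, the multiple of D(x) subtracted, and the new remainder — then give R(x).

R(x) = x² + 3x − 2

Step 1: lead(9x⁵ + 60x⁴ + 51x³ + 97x² + 45x + 34) ÷ lead(D) = 9x⁵ ÷ x³ = 9x². Subtract (9x²)·D = 9x⁵ + 54x⁴ + 9x³ + 54x². Remainder: 6x⁴ + 42x³ + 43x² + 45x + 34.
Step 2: lead(6x⁴ + 42x³ + 43x² + 45x + 34) ÷ lead(D) = 6x⁴ ÷ x³ = 6x. Subtract (6x)·D = 6x⁴ + 36x³ + 6x² + 36x. Remainder: 6x³ + 37x² + 9x + 34.
Step 3: lead(6x³ + 37x² + 9x + 34) ÷ lead(D) = 6x³ ÷ x³ = 6. Subtract (6)·D = 6x³ + 36x² + 6x + 36. Remainder: x² + 3x − 2.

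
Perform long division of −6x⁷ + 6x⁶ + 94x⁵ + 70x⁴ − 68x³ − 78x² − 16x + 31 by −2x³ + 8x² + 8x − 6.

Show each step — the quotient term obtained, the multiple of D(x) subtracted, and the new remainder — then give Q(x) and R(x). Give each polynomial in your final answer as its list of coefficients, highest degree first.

Step 1: lead(−6x⁷ + 6x⁶ + 94x⁵ + 70x⁴ − 68x³ − 78x² − 16x + 31) ÷ lead(D) = −6x⁷ ÷ −2x³ = 3x⁴. Subtract (3x⁴)·D = −6x⁷ + 24x⁶ + 24x⁵ − 18x⁴. Remainder: −18x⁶ + 70x⁵ + 88x⁴ − 68x³ − 78x² − 16x + 31.
Step 2: lead(−18x⁶ + 70x⁵ + 88x⁴ − 68x³ − 78x² − 16x + 31) ÷ lead(D) = −18x⁶ ÷ −2x³ = 9x³. Subtract (9x³)·D = −18x⁶ + 72x⁵ + 72x⁴ − 54x³. Remainder: −2x⁵ + 16x⁴ − 14x³ − 78x² − 16x + 31.
Step 3: lead(−2x⁵ + 16x⁴ − 14x³ − 78x² − 16x + 31) ÷ lead(D) = −2x⁵ ÷ −2x³ = x². Subtract (x²)·D = −2x⁵ + 8x⁴ + 8x³ − 6x². Remainder: 8x⁴ − 22x³ − 72x² − 16x + 31.
Step 4: lead(8x⁴ − 22x³ − 72x² − 16x + 31) ÷ lead(D) = 8x⁴ ÷ −2x³ = −4x. Subtract (−4x)·D = 8x⁴ − 32x³ − 32x² + 24x. Remainder: 10x³ − 40x² − 40x + 31.
Step 5: lead(10x³ − 40x² − 40x + 31) ÷ lead(D) = 10x³ ÷ −2x³ = −5. Subtract (−5)·D = 10x³ − 40x² − 40x + 30. Remainder: 1.

Q = [3, 9, 1, -4, -5]; R = [1]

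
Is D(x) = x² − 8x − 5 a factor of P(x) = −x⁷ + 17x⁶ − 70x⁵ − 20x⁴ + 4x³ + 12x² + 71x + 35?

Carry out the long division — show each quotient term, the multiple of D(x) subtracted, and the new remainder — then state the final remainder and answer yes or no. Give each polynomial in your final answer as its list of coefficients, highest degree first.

R = [0], so D(x) is a factor of P(x). yes

Step 1: lead(−x⁷ + 17x⁶ − 70x⁵ − 20x⁴ + 4x³ + 12x² + 71x + 35) ÷ lead(D) = −x⁷ ÷ x² = −x⁵. Subtract (−x⁵)·D = −x⁷ + 8x⁶ + 5x⁵. Remainder: 9x⁶ − 75x⁵ − 20x⁴ + 4x³ + 12x² + 71x + 35.
Step 2: lead(9x⁶ − 75x⁵ − 20x⁴ + 4x³ + 12x² + 71x + 35) ÷ lead(D) = 9x⁶ ÷ x² = 9x⁴. Subtract (9x⁴)·D = 9x⁶ − 72x⁵ − 45x⁴. Remainder: −3x⁵ + 25x⁴ + 4x³ + 12x² + 71x + 35.
Step 3: lead(−3x⁵ + 25x⁴ + 4x³ + 12x² + 71x + 35) ÷ lead(D) = −3x⁵ ÷ x² = −3x³. Subtract (−3x³)·D = −3x⁵ + 24x⁴ + 15x³. Remainder: x⁴ − 11x³ + 12x² + 71x + 35.
Step 4: lead(x⁴ − 11x³ + 12x² + 71x + 35) ÷ lead(D) = x⁴ ÷ x² = x². Subtract (x²)·D = x⁴ − 8x³ − 5x². Remainder: −3x³ + 17x² + 71x + 35.
Step 5: lead(−3x³ + 17x² + 71x + 35) ÷ lead(D) = −3x³ ÷ x² = −3x. Subtract (−3x)·D = −3x³ + 24x² + 15x. Remainder: −7x² + 56x + 35.
Step 6: lead(−7x² + 56x + 35) ÷ lead(D) = −7x² ÷ x² = −7. Subtract (−7)·D = −7x² + 56x + 35. Remainder: 0.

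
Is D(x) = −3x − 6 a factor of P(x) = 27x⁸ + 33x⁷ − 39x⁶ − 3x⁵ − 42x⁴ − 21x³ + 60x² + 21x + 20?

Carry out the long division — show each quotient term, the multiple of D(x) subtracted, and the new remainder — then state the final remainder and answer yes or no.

R(x) = 2, so D(x) is not a factor of P(x). no

Step 1: lead(27x⁸ + 33x⁷ − 39x⁶ − 3x⁵ − 42x⁴ − 21x³ + 60x² + 21x + 20) ÷ lead(D) = 27x⁸ ÷ −3x = −9x⁷. Subtract (−9x⁷)·D = 27x⁸ + 54x⁷. Remainder: −21x⁷ − 39x⁶ − 3x⁵ − 42x⁴ − 21x³ + 60x² + 21x + 20.
Step 2: lead(−21x⁷ − 39x⁶ − 3x⁵ − 42x⁴ − 21x³ + 60x² + 21x + 20) ÷ lead(D) = −21x⁷ ÷ −3x = 7x⁶. Subtract (7x⁶)·D = −21x⁷ − 42x⁶. Remainder: 3x⁶ − 3x⁵ − 42x⁴ − 21x³ + 60x² + 21x + 20.
Step 3: lead(3x⁶ − 3x⁵ − 42x⁴ − 21x³ + 60x² + 21x + 20) ÷ lead(D) = 3x⁶ ÷ −3x = −x⁵. Subtract (−x⁵)·D = 3x⁶ + 6x⁵. Remainder: −9x⁵ − 42x⁴ − 21x³ + 60x² + 21x + 20.
Step 4: lead(−9x⁵ − 42x⁴ − 21x³ + 60x² + 21x + 20) ÷ lead(D) = −9x⁵ ÷ −3x = 3x⁴. Subtract (3x⁴)·D = −9x⁵ − 18x⁴. Remainder: −24x⁴ − 21x³ + 60x² + 21x + 20.
Step 5: lead(−24x⁴ − 21x³ + 60x² + 21x + 20) ÷ lead(D) = −24x⁴ ÷ −3x = 8x³. Subtract (8x³)·D = −24x⁴ − 48x³. Remainder: 27x³ + 60x² + 21x + 20.
Step 6: lead(27x³ + 60x² + 21x + 20) ÷ lead(D) = 27x³ ÷ −3x = −9x². Subtract (−9x²)·D = 27x³ + 54x². Remainder: 6x² + 21x + 20.
Step 7: lead(6x² + 21x + 20) ÷ lead(D) = 6x² ÷ −3x = −2x. Subtract (−2x)·D = 6x² + 12x. Remainder: 9x + 20.
Step 8: lead(9x + 20) ÷ lead(D) = 9x ÷ −3x = −3. Subtract (−3)·D = 9x + 18. Remainder: 2.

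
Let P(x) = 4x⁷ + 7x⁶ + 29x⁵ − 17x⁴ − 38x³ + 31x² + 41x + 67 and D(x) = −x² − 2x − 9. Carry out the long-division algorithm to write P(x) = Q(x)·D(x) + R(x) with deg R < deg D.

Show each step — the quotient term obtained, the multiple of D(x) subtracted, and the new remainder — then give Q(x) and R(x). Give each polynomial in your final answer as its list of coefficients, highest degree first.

Q = [-4, 1, 5, -2, -3, -7]; R = [4]

Step 1: lead(4x⁷ + 7x⁶ + 29x⁵ − 17x⁴ − 38x³ + 31x² + 41x + 67) ÷ lead(D) = 4x⁷ ÷ −x² = −4x⁵. Subtract (−4x⁵)·D = 4x⁷ + 8x⁶ + 36x⁵. Remainder: −x⁶ − 7x⁵ − 17x⁴ − 38x³ + 31x² + 41x + 67.
Step 2: lead(−x⁶ − 7x⁵ − 17x⁴ − 38x³ + 31x² + 41x + 67) ÷ lead(D) = −x⁶ ÷ −x² = x⁴. Subtract (x⁴)·D = −x⁶ − 2x⁵ − 9x⁴. Remainder: −5x⁵ − 8x⁴ − 38x³ + 31x² + 41x + 67.
Step 3: lead(−5x⁵ − 8x⁴ − 38x³ + 31x² + 41x + 67) ÷ lead(D) = −5x⁵ ÷ −x² = 5x³. Subtract (5x³)·D = −5x⁵ − 10x⁴ − 45x³. Remainder: 2x⁴ + 7x³ + 31x² + 41x + 67.
Step 4: lead(2x⁴ + 7x³ + 31x² + 41x + 67) ÷ lead(D) = 2x⁴ ÷ −x² = −2x². Subtract (−2x²)·D = 2x⁴ + 4x³ + 18x². Remainder: 3x³ + 13x² + 41x + 67.
Step 5: lead(3x³ + 13x² + 41x + 67) ÷ lead(D) = 3x³ ÷ −x² = −3x. Subtract (−3x)·D = 3x³ + 6x² + 27x. Remainder: 7x² + 14x + 67.
Step 6: lead(7x² + 14x + 67) ÷ lead(D) = 7x² ÷ −x² = −7. Subtract (−7)·D = 7x² + 14x + 63. Remainder: 4.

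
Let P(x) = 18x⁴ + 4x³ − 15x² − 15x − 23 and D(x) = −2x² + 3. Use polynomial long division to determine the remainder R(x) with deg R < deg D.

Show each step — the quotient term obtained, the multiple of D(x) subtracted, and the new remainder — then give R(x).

Step 1: lead(18x⁴ + 4x³ − 15x² − 15x − 23) ÷ lead(D) = 18x⁴ ÷ −2x² = −9x². Subtract (−9x²)·D = 18x⁴ − 27x². Remainder: 4x³ + 12x² − 15x − 23.
Step 2: lead(4x³ + 12x² − 15x − 23) ÷ lead(D) = 4x³ ÷ −2x² = −2x. Subtract (−2x)·D = 4x³ − 6x. Remainder: 12x² − 9x − 23.
Step 3: lead(12x² − 9x − 23) ÷ lead(D) = 12x² ÷ −2x² = −6. Subtract (−6)·D = 12x² − 18. Remainder: −9x − 5.

R(x) = −9x − 5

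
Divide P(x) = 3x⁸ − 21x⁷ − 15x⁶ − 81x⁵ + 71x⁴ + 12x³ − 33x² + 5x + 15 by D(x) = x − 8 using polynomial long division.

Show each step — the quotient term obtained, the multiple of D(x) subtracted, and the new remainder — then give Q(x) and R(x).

Q(x) = 3x⁷ + 3x⁶ + 9x⁵ − 9x⁴ − x³ + 4x² − x − 3; R(x) = −9

Step 1: lead(3x⁸ − 21x⁷ − 15x⁶ − 81x⁵ + 71x⁴ + 12x³ − 33x² + 5x + 15) ÷ lead(D) = 3x⁸ ÷ x = 3x⁷. Subtract (3x⁷)·D = 3x⁸ − 24x⁷. Remainder: 3x⁷ − 15x⁶ − 81x⁵ + 71x⁴ + 12x³ − 33x² + 5x + 15.
Step 2: lead(3x⁷ − 15x⁶ − 81x⁵ + 71x⁴ + 12x³ − 33x² + 5x + 15) ÷ lead(D) = 3x⁷ ÷ x = 3x⁶. Subtract (3x⁶)·D = 3x⁷ − 24x⁶. Remainder: 9x⁶ − 81x⁵ + 71x⁴ + 12x³ − 33x² + 5x + 15.
Step 3: lead(9x⁶ − 81x⁵ + 71x⁴ + 12x³ − 33x² + 5x + 15) ÷ lead(D) = 9x⁶ ÷ x = 9x⁵. Subtract (9x⁵)·D = 9x⁶ − 72x⁵. Remainder: −9x⁵ + 71x⁴ + 12x³ − 33x² + 5x + 15.
Step 4: lead(−9x⁵ + 71x⁴ + 12x³ − 33x² + 5x + 15) ÷ lead(D) = −9x⁵ ÷ x = −9x⁴. Subtract (−9x⁴)·D = −9x⁵ + 72x⁴. Remainder: −x⁴ + 12x³ − 33x² + 5x + 15.
Step 5: lead(−x⁴ + 12x³ − 33x² + 5x + 15) ÷ lead(D) = −x⁴ ÷ x = −x³. Subtract (−x³)·D = −x⁴ + 8x³. Remainder: 4x³ − 33x² + 5x + 15.
Step 6: lead(4x³ − 33x² + 5x + 15) ÷ lead(D) = 4x³ ÷ x = 4x². Subtract (4x²)·D = 4x³ − 32x². Remainder: −x² + 5x + 15.
Step 7: lead(−x² + 5x + 15) ÷ lead(D) = −x² ÷ x = −x. Subtract (−x)·D = −x² + 8x. Remainder: −3x + 15.
Step 8: lead(−3x + 15) ÷ lead(D) = −3x ÷ x = −3. Subtract (−3)·D = −3x + 24. Remainder: −9.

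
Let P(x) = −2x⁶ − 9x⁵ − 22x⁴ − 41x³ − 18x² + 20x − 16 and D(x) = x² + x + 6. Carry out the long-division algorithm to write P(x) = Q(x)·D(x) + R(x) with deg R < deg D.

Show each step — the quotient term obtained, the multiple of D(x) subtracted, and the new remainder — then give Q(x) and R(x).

Q(x) = −2x⁴ − 7x³ − 3x² + 4x − 4; R(x) = 8

Step 1: lead(−2x⁶ − 9x⁵ − 22x⁴ − 41x³ − 18x² + 20x − 16) ÷ lead(D) = −2x⁶ ÷ x² = −2x⁴. Subtract (−2x⁴)·D = −2x⁶ − 2x⁵ − 12x⁴. Remainder: −7x⁵ − 10x⁴ − 41x³ − 18x² + 20x − 16.
Step 2: lead(−7x⁵ − 10x⁴ − 41x³ − 18x² + 20x − 16) ÷ lead(D) = −7x⁵ ÷ x² = −7x³. Subtract (−7x³)·D = −7x⁵ − 7x⁴ − 42x³. Remainder: −3x⁴ + x³ − 18x² + 20x − 16.
Step 3: lead(−3x⁴ + x³ − 18x² + 20x − 16) ÷ lead(D) = −3x⁴ ÷ x² = −3x². Subtract (−3x²)·D = −3x⁴ − 3x³ − 18x². Remainder: 4x³ + 20x − 16.
Step 4: lead(4x³ + 20x − 16) ÷ lead(D) = 4x³ ÷ x² = 4x. Subtract (4x)·D = 4x³ + 4x² + 24x. Remainder: −4x² − 4x − 16.
Step 5: lead(−4x² − 4x − 16) ÷ lead(D) = −4x² ÷ x² = −4. Subtract (−4)·D = −4x² − 4x − 24. Remainder: 8.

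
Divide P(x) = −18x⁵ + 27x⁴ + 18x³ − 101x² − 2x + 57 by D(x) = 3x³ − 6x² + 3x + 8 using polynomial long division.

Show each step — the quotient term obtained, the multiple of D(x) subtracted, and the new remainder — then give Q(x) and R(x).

Step 1: lead(−18x⁵ + 27x⁴ + 18x³ − 101x² − 2x + 57) ÷ lead(D) = −18x⁵ ÷ 3x³ = −6x². Subtract (−6x²)·D = −18x⁵ + 36x⁴ − 18x³ − 48x². Remainder: −9x⁴ + 36x³ − 53x² − 2x + 57.
Step 2: lead(−9x⁴ + 36x³ − 53x² − 2x + 57) ÷ lead(D) = −9x⁴ ÷ 3x³ = −3x. Subtract (−3x)·D = −9x⁴ + 18x³ − 9x² − 24x. Remainder: 18x³ − 44x² + 22x + 57.
Step 3: lead(18x³ − 44x² + 22x + 57) ÷ lead(D) = 18x³ ÷ 3x³ = 6. Subtract (6)·D = 18x³ − 36x² + 18x + 48. Remainder: −8x² + 4x + 9.

Q(x) = −6x² − 3x + 6; R(x) = −8x² + 4x + 9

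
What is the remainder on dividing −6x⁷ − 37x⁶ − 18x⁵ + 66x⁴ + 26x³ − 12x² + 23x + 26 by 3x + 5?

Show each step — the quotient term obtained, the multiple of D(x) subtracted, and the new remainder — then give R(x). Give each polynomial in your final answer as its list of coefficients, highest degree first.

Step 1: lead(−6x⁷ − 37x⁶ − 18x⁵ + 66x⁴ + 26x³ − 12x² + 23x + 26) ÷ lead(D) = −6x⁷ ÷ 3x = −2x⁶. Subtract (−2x⁶)·D = −6x⁷ − 10x⁶. Remainder: −27x⁶ − 18x⁵ + 66x⁴ + 26x³ − 12x² + 23x + 26.
Step 2: lead(−27x⁶ − 18x⁵ + 66x⁴ + 26x³ − 12x² + 23x + 26) ÷ lead(D) = −27x⁶ ÷ 3x = −9x⁵. Subtract (−9x⁵)·D = −27x⁶ − 45x⁵. Remainder: 27x⁵ + 66x⁴ + 26x³ − 12x² + 23x + 26.
Step 3: lead(27x⁵ + 66x⁴ + 26x³ − 12x² + 23x + 26) ÷ lead(D) = 27x⁵ ÷ 3x = 9x⁴. Subtract (9x⁴)·D = 27x⁵ + 45x⁴. Remainder: 21x⁴ + 26x³ − 12x² + 23x + 26.
Step 4: lead(21x⁴ + 26x³ − 12x² + 23x + 26) ÷ lead(D) = 21x⁴ ÷ 3x = 7x³. Subtract (7x³)·D = 21x⁴ + 35x³. Remainder: −9x³ − 12x² + 23x + 26.
Step 5: lead(−9x³ − 12x² + 23x + 26) ÷ lead(D) = −9x³ ÷ 3x = −3x². Subtract (−3x²)·D = −9x³ − 15x². Remainder: 3x² + 23x + 26.
Step 6: lead(3x² + 23x + 26) ÷ lead(D) = 3x² ÷ 3x = x. Subtract (x)·D = 3x² + 5x. Remainder: 18x + 26.
Step 7: lead(18x + 26) ÷ lead(D) = 18x ÷ 3x = 6. Subtract (6)·D = 18x + 30. Remainder: −4.

R = [-4]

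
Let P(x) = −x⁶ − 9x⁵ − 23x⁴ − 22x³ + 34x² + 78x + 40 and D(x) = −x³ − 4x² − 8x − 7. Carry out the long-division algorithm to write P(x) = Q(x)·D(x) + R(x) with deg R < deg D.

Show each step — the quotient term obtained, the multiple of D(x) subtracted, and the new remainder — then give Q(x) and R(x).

Q(x) = x³ + 5x² − 5x − 5; R(x) = 9x² + 3x + 5

Step 1: lead(−x⁶ − 9x⁵ − 23x⁴ − 22x³ + 34x² + 78x + 40) ÷ lead(D) = −x⁶ ÷ −x³ = x³. Subtract (x³)·D = −x⁶ − 4x⁵ − 8x⁴ − 7x³. Remainder: −5x⁵ − 15x⁴ − 15x³ + 34x² + 78x + 40.
Step 2: lead(−5x⁵ − 15x⁴ − 15x³ + 34x² + 78x + 40) ÷ lead(D) = −5x⁵ ÷ −x³ = 5x². Subtract (5x²)·D = −5x⁵ − 20x⁴ − 40x³ − 35x². Remainder: 5x⁴ + 25x³ + 69x² + 78x + 40.
Step 3: lead(5x⁴ + 25x³ + 69x² + 78x + 40) ÷ lead(D) = 5x⁴ ÷ −x³ = −5x. Subtract (−5x)·D = 5x⁴ + 20x³ + 40x² + 35x. Remainder: 5x³ + 29x² + 43x + 40.
Step 4: lead(5x³ + 29x² + 43x + 40) ÷ lead(D) = 5x³ ÷ −x³ = −5. Subtract (−5)·D = 5x³ + 20x² + 40x + 35. Remainder: 9x² + 3x + 5.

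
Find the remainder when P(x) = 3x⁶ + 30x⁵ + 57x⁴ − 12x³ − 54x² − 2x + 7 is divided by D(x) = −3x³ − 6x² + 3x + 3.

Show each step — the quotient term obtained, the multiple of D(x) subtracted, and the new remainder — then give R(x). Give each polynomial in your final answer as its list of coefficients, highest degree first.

R = [1, -2]

Step 1: lead(3x⁶ + 30x⁵ + 57x⁴ − 12x³ − 54x² − 2x + 7) ÷ lead(D) = 3x⁶ ÷ −3x³ = −x³. Subtract (−x³)·D = 3x⁶ + 6x⁵ − 3x⁴ − 3x³. Remainder: 24x⁵ + 60x⁴ − 9x³ − 54x² − 2x + 7.
Step 2: lead(24x⁵ + 60x⁴ − 9x³ − 54x² − 2x + 7) ÷ lead(D) = 24x⁵ ÷ −3x³ = −8x². Subtract (−8x²)·D = 24x⁵ + 48x⁴ − 24x³ − 24x². Remainder: 12x⁴ + 15x³ − 30x² − 2x + 7.
Step 3: lead(12x⁴ + 15x³ − 30x² − 2x + 7) ÷ lead(D) = 12x⁴ ÷ −3x³ = −4x. Subtract (−4x)·D = 12x⁴ + 24x³ − 12x² − 12x. Remainder: −9x³ − 18x² + 10x + 7.
Step 4: lead(−9x³ − 18x² + 10x + 7) ÷ lead(D) = −9x³ ÷ −3x³ = 3. Subtract (3)·D = −9x³ − 18x² + 9x + 9. Remainder: x − 2.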